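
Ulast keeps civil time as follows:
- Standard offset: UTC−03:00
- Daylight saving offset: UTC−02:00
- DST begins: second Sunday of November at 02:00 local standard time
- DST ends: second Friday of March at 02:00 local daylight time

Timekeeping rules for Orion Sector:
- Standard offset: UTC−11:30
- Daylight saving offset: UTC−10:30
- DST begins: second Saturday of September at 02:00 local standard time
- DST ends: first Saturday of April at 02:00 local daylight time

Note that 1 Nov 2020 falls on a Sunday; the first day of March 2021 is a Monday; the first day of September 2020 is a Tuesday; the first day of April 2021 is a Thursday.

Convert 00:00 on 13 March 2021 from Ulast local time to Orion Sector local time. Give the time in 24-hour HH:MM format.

16:30

1 November 2020 is a Sunday, so the first Sunday is November 1 and the second is November 8.
1 March 2021 is a Monday, so the first Friday is March 5 and the second is March 12.
13 March 2021 does not fall between 8 November 2020 and 12 March 2021, so daylight saving is not in effect and Ulast is at UTC−03:00.
00:00 Ulast + 3h = 03:00 UTC.
1 September 2020 is a Tuesday, so the first Saturday is September 5 and the second is September 12.
1 April 2021 is a Thursday, so the first Saturday is April 3.
At the standard offset (UTC−11:30), 03:00 UTC − 11h30m = 15:30 Orion Sector standard time (rolling into the previous day, 12 March 2021).
The standard-time date in Orion Sector, 12 March 2021, falls between 12 September 2020 and 3 April 2021, so daylight saving is in effect and Orion Sector is at UTC−10:30.
03:00 UTC − 10h30m = 16:30 Orion Sector (rolling into the previous day, 12 March 2021).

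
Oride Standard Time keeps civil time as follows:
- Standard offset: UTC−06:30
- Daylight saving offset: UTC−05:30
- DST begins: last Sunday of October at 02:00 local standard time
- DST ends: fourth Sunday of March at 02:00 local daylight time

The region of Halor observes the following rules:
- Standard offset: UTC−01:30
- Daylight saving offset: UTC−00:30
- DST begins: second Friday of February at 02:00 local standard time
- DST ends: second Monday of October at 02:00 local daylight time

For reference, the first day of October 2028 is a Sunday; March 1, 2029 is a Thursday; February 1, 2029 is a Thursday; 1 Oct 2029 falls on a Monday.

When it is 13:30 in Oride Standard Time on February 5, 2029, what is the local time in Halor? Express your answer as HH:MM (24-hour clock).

17:30

1 October 2028 is a Sunday, so Sundays fall on 1, 8, 15, 22, 29; the last is October 29.
1 March 2029 is a Thursday, so the first Sunday is March 4 and the fourth is March 25.
February 5, 2029 lies within the daylight-saving period (29 October 2028 – 25 March 2029), so Oride Standard Time is on daylight time, UTC−05:30.
13:30 Oride Standard Time + 5h30m = 19:00 UTC.
1 February 2029 is a Thursday, so the first Friday is February 2 and the second is February 9.
1 October 2029 is a Monday, so the first Monday is October 1 and the second is October 8.
At the standard offset (UTC−01:30), 19:00 UTC − 1h30m = 17:30 Halor standard time.
The standard-time date in Halor, February 5, 2029, does not fall between 9 February and 8 October, so daylight saving is not in effect and Halor is at UTC−01:30.
19:00 UTC − 1h30m = 17:30 Halor.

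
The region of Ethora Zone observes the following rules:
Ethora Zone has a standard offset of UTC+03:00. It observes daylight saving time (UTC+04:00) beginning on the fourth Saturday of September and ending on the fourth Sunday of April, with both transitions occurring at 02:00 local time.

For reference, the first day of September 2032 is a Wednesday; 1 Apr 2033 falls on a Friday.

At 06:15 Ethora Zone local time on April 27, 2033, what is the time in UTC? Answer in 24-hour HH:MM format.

1 September 2032 is a Wednesday, so the first Saturday is September 4 and the fourth is September 25.
1 April 2033 is a Friday, so the first Sunday is April 3 and the fourth is April 24.
Daylight saving runs 25 September 2032 – 24 April 2033; April 27, 2033 is outside that window, so Ethora Zone is on standard time at UTC+03:00.
06:15 local − 3h = 03:15 UTC.

03:15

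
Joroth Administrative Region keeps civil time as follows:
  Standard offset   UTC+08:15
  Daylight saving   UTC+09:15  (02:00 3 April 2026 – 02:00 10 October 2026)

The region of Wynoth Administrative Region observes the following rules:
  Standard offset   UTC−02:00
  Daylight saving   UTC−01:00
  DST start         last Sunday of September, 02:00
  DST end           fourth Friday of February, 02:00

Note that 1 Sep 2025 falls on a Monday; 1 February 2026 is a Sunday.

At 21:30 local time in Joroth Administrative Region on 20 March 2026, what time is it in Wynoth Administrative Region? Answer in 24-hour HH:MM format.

20 March 2026 does not fall between 3 April and 10 October, so daylight saving is not in effect and Joroth Administrative Region is at UTC+08:15.
21:30 Joroth Administrative Region − 8h15m = 13:15 UTC.
1 September 2025 is a Monday, so Sundays fall on 7, 14, 21, 28; the last is September 28.
1 February 2026 is a Sunday, so the first Friday is February 6 and the fourth is February 27.
At the standard offset (UTC−02:00), 13:15 UTC − 2h = 11:15 Wynoth Administrative Region standard time.
Daylight saving runs 28 September 2025 – 27 February 2026; the standard-time date in Wynoth Administrative Region, 20 March 2026, is outside that window, so Wynoth Administrative Region is on standard time at UTC−02:00.
13:15 UTC − 2h = 11:15 Wynoth Administrative Region.

11:15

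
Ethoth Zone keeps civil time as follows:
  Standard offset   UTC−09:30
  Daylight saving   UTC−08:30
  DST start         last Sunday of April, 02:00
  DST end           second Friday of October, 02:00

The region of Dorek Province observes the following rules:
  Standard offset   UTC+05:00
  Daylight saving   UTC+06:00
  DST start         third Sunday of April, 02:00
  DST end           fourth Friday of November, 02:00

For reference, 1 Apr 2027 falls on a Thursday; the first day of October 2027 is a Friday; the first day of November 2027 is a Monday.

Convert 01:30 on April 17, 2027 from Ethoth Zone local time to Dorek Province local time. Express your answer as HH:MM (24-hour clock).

1 April 2027 is a Thursday, so Sundays fall on 4, 11, 18, 25; the last is April 25.
1 October 2027 is a Friday, so the first Friday is October 1 and the second is October 8.
April 17, 2027 does not fall between 25 April and 8 October, so daylight saving is not in effect and Ethoth Zone is at UTC−09:30.
01:30 Ethoth Zone + 9h30m = 11:00 UTC.
1 April 2027 is a Thursday, so the first Sunday is April 4 and the third is April 18.
1 November 2027 is a Monday, so the first Friday is November 5 and the fourth is November 26.
At the standard offset (UTC+05:00), 11:00 UTC + 5h = 16:00 Dorek Province standard time.
The standard-time date in Dorek Province, April 17, 2027, is outside the daylight-saving period (18 April – 26 November), so Dorek Province is on standard time, UTC+05:00.
11:00 UTC + 5h = 16:00 Dorek Province.

16:00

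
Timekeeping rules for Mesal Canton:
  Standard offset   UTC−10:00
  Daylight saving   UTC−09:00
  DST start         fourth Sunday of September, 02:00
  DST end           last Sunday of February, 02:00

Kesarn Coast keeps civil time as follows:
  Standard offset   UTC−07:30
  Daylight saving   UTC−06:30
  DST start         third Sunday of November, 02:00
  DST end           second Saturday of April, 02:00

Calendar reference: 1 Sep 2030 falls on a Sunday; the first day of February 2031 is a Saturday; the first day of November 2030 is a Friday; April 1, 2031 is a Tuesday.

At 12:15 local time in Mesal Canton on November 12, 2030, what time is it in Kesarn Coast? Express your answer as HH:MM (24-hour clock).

1 September 2030 is a Sunday, so the first Sunday is September 1 and the fourth is September 22.
1 February 2031 is a Saturday, so Sundays fall on 2, 9, 16, 23; the last is February 23.
Daylight saving runs 22 September 2030 – 23 February 2031; November 12, 2030 is inside that window, so Mesal Canton is at UTC−09:00.
12:15 Mesal Canton + 9h = 21:15 UTC.
1 November 2030 is a Friday, so the first Sunday is November 3 and the third is November 17.
1 April 2031 is a Tuesday, so the first Saturday is April 5 and the second is April 12.
At the standard offset (UTC−07:30), 21:15 UTC − 7h30m = 13:45 Kesarn Coast standard time.
The standard-time date in Kesarn Coast, November 12, 2030, does not fall between 17 November 2030 and 12 April 2031, so daylight saving is not in effect and Kesarn Coast is at UTC−07:30.
21:15 UTC − 7h30m = 13:45 Kesarn Coast.

13:45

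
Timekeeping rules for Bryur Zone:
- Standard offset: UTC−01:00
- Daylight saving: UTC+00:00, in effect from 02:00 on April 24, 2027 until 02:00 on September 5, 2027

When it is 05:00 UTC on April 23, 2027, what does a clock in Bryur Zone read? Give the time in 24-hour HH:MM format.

04:00

At the standard offset (UTC−01:00), 05:00 UTC − 1h = 04:00 Bryur Zone standard time.
The standard-time date in Bryur Zone, April 23, 2027, is outside the daylight-saving period (24 April – 5 September), so Bryur Zone is on standard time, UTC−01:00.
05:00 UTC − 1h = 04:00 local.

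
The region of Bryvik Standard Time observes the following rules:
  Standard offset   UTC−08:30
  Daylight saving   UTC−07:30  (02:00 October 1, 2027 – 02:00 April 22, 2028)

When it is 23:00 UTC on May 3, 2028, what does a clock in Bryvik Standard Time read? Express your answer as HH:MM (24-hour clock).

At the standard offset (UTC−08:30), 23:00 UTC − 8h30m = 14:30 Bryvik Standard Time standard time.
Daylight saving runs 1 October 2027 – 22 April 2028; the standard-time date in Bryvik Standard Time, May 3, 2028, is outside that window, so Bryvik Standard Time is on standard time at UTC−08:30.
23:00 UTC − 8h30m = 14:30 local.

14:30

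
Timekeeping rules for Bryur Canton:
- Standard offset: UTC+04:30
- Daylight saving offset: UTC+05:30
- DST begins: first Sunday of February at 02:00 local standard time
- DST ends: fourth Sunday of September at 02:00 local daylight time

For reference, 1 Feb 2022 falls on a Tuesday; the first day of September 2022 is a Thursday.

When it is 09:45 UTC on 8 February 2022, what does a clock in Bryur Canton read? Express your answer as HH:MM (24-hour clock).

15:15

1 February 2022 is a Tuesday, so the first Sunday is February 6.
1 September 2022 is a Thursday, so the first Sunday is September 4 and the fourth is September 25.
At the standard offset (UTC+04:30), 09:45 UTC + 4h30m = 14:15 Bryur Canton standard time.
Daylight saving runs 6 February – 25 September; the standard-time date in Bryur Canton, 8 February 2022, is inside that window, so Bryur Canton is at UTC+05:30.
09:45 UTC + 5h30m = 15:15 local.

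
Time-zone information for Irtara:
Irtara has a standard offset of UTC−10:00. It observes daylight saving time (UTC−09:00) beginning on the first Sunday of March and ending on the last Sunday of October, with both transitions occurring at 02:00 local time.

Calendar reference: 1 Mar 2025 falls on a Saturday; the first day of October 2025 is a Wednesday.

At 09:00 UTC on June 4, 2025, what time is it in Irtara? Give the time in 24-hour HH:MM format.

00:00

1 March 2025 is a Saturday, so the first Sunday is March 2.
1 October 2025 is a Wednesday, so Sundays fall on 5, 12, 19, 26; the last is October 26.
At the standard offset (UTC−10:00), 09:00 UTC − 10h = 23:00 Irtara standard time (rolling into the previous day, 3 June 2025).
Daylight saving runs 2 March – 26 October; the standard-time date in Irtara, June 3, 2025, is inside that window, so Irtara is at UTC−09:00.
09:00 UTC − 9h = 00:00 local.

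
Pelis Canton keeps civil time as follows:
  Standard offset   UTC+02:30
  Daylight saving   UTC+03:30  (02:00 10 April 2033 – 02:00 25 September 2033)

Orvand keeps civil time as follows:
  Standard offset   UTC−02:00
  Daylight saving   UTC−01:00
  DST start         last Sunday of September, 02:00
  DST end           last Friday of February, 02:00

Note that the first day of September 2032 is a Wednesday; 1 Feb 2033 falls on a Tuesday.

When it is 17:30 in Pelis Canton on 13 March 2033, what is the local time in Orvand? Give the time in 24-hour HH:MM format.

13:00

Daylight saving runs 10 April – 25 September; 13 March 2033 is outside that window, so Pelis Canton is on standard time at UTC+02:30.
17:30 Pelis Canton − 2h30m = 15:00 UTC.
1 September 2032 is a Wednesday, so Sundays fall on 5, 12, 19, 26; the last is September 26.
1 February 2033 is a Tuesday, so Fridays fall on 4, 11, 18, 25; the last is February 25.
At the standard offset (UTC−02:00), 15:00 UTC − 2h = 13:00 Orvand standard time.
The standard-time date in Orvand, 13 March 2033, is outside the daylight-saving period (26 September 2032 – 25 February 2033), so Orvand is on standard time, UTC−02:00.
15:00 UTC − 2h = 13:00 Orvand.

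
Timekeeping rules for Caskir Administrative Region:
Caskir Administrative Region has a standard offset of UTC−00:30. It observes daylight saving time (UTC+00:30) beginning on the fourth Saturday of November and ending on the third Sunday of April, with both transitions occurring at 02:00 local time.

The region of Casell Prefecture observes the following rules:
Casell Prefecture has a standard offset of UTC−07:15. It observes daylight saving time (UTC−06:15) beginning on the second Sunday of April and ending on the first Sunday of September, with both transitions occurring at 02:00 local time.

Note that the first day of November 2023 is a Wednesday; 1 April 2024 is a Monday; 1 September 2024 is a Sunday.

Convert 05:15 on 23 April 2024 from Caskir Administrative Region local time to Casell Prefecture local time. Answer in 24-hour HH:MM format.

1 November 2023 is a Wednesday, so the first Saturday is November 4 and the fourth is November 25.
1 April 2024 is a Monday, so the first Sunday is April 7 and the third is April 21.
23 April 2024 does not fall between 25 November 2023 and 21 April 2024, so daylight saving is not in effect and Caskir Administrative Region is at UTC−00:30.
05:15 Caskir Administrative Region + 0h30m = 05:45 UTC.
1 April 2024 is a Monday, so the first Sunday is April 7 and the second is April 14.
1 September 2024 is a Sunday, so the first Sunday is September 1.
At the standard offset (UTC−07:15), 05:45 UTC − 7h15m = 22:30 Casell Prefecture standard time (rolling into the previous day, 22 April 2024).
Daylight saving runs 14 April – 1 September; the standard-time date in Casell Prefecture, 22 April 2024, is inside that window, so Casell Prefecture is at UTC−06:15.
05:45 UTC − 6h15m = 23:30 Casell Prefecture (rolling into the previous day, 22 April 2024).

23:30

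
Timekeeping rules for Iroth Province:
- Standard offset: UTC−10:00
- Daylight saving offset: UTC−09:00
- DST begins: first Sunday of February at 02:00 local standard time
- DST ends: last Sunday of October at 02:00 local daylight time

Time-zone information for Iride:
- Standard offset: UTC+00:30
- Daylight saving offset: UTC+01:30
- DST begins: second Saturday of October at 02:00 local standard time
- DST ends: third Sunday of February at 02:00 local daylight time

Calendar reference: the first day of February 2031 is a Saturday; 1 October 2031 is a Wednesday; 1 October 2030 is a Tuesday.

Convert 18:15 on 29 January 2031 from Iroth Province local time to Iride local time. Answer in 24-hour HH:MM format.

1 February 2031 is a Saturday, so the first Sunday is February 2.
1 October 2031 is a Wednesday, so Sundays fall on 5, 12, 19, 26; the last is October 26.
Daylight saving runs 2 February – 26 October; 29 January 2031 is outside that window, so Iroth Province is on standard time at UTC−10:00.
18:15 Iroth Province + 10h = 04:15 UTC (rolling into the next day, 30 January 2031).
1 October 2030 is a Tuesday, so the first Saturday is October 5 and the second is October 12.
1 February 2031 is a Saturday, so the first Sunday is February 2 and the third is February 16.
At the standard offset (UTC+00:30), 04:15 UTC + 0h30m = 04:45 Iride standard time.
The standard-time date in Iride, 30 January 2031, falls between 12 October 2030 and 16 February 2031, so daylight saving is in effect and Iride is at UTC+01:30.
04:15 UTC + 1h30m = 05:45 Iride.

05:45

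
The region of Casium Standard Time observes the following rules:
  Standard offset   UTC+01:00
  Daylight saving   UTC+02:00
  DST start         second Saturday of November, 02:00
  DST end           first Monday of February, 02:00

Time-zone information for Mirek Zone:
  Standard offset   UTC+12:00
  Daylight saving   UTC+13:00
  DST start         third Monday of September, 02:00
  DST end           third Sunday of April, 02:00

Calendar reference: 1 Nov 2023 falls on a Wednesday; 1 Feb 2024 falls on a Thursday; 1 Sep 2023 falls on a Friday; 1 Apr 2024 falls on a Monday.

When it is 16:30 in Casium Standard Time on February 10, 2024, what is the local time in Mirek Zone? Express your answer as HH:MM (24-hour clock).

04:30

1 November 2023 is a Wednesday, so the first Saturday is November 4 and the second is November 11.
1 February 2024 is a Thursday, so the first Monday is February 5.
February 10, 2024 is outside the daylight-saving period (11 November 2023 – 5 February 2024), so Casium Standard Time is on standard time, UTC+01:00.
16:30 Casium Standard Time − 1h = 15:30 UTC.
1 September 2023 is a Friday, so the first Monday is September 4 and the third is September 18.
1 April 2024 is a Monday, so the first Sunday is April 7 and the third is April 21.
At the standard offset (UTC+12:00), 15:30 UTC + 12h = 03:30 Mirek Zone standard time (rolling into the next day, 11 February 2024).
The standard-time date in Mirek Zone, February 11, 2024, lies within the daylight-saving period (18 September 2023 – 21 April 2024), so Mirek Zone is on daylight time, UTC+13:00.
15:30 UTC + 13h = 04:30 Mirek Zone (rolling into the next day, 11 February 2024).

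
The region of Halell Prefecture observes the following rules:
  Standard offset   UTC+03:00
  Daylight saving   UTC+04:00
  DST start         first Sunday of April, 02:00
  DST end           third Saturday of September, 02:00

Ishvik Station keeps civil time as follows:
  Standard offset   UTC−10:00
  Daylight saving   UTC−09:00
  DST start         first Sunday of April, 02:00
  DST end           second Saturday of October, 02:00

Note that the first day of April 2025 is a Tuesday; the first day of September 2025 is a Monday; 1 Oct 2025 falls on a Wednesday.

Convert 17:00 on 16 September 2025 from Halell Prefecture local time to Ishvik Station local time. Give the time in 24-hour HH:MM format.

1 April 2025 is a Tuesday, so the first Sunday is April 6.
1 September 2025 is a Monday, so the first Saturday is September 6 and the third is September 20.
Daylight saving runs 6 April – 20 September; 16 September 2025 is inside that window, so Halell Prefecture is at UTC+04:00.
17:00 Halell Prefecture − 4h = 13:00 UTC.
1 April 2025 is a Tuesday, so the first Sunday is April 6.
1 October 2025 is a Wednesday, so the first Saturday is October 4 and the second is October 11.
At the standard offset (UTC−10:00), 13:00 UTC − 10h = 03:00 Ishvik Station standard time.
Daylight saving runs 6 April – 11 October; the standard-time date in Ishvik Station, 16 September 2025, is inside that window, so Ishvik Station is at UTC−09:00.
13:00 UTC − 9h = 04:00 Ishvik Station.

04:00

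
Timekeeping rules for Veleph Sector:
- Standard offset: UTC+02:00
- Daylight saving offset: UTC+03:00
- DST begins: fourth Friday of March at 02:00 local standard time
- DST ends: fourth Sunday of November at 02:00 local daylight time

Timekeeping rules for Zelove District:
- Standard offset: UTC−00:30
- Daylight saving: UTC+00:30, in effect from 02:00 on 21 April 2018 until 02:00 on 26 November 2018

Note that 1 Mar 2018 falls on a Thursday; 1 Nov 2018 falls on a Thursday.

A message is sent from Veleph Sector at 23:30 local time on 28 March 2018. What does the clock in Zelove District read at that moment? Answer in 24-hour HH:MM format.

1 March 2018 is a Thursday, so the first Friday is March 2 and the fourth is March 23.
1 November 2018 is a Thursday, so the first Sunday is November 4 and the fourth is November 25.
28 March 2018 falls between 23 March and 25 November, so daylight saving is in effect and Veleph Sector is at UTC+03:00.
23:30 Veleph Sector − 3h = 20:30 UTC.
At the standard offset (UTC−00:30), 20:30 UTC − 0h30m = 20:00 Zelove District standard time.
The standard-time date in Zelove District, 28 March 2018, is outside the daylight-saving period (21 April – 26 November), so Zelove District is on standard time, UTC−00:30.
20:30 UTC − 0h30m = 20:00 Zelove District.

20:00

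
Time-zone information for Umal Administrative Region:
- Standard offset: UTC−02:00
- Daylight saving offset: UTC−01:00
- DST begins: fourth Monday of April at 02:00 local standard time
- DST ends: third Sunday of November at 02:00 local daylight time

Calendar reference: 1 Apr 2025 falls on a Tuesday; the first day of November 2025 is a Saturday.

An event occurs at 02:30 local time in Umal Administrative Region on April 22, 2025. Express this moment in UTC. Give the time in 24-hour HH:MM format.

04:30

1 April 2025 is a Tuesday, so the first Monday is April 7 and the fourth is April 28.
1 November 2025 is a Saturday, so the first Sunday is November 2 and the third is November 16.
April 22, 2025 does not fall between 28 April and 16 November, so daylight saving is not in effect and Umal Administrative Region is at UTC−02:00.
02:30 local + 2h = 04:30 UTC.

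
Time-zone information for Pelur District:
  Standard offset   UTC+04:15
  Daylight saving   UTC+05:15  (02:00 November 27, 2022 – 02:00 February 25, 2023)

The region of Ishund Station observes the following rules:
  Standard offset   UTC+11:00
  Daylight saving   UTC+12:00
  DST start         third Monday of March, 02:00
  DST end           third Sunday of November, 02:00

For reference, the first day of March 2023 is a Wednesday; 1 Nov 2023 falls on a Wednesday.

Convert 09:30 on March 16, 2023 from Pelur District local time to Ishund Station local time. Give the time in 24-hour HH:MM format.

16:15

March 16, 2023 is outside the daylight-saving period (27 November 2022 – 25 February 2023), so Pelur District is on standard time, UTC+04:15.
09:30 Pelur District − 4h15m = 05:15 UTC.
1 March 2023 is a Wednesday, so the first Monday is March 6 and the third is March 20.
1 November 2023 is a Wednesday, so the first Sunday is November 5 and the third is November 19.
At the standard offset (UTC+11:00), 05:15 UTC + 11h = 16:15 Ishund Station standard time.
The standard-time date in Ishund Station, March 16, 2023, does not fall between 20 March and 19 November, so daylight saving is not in effect and Ishund Station is at UTC+11:00.
05:15 UTC + 11h = 16:15 Ishund Station.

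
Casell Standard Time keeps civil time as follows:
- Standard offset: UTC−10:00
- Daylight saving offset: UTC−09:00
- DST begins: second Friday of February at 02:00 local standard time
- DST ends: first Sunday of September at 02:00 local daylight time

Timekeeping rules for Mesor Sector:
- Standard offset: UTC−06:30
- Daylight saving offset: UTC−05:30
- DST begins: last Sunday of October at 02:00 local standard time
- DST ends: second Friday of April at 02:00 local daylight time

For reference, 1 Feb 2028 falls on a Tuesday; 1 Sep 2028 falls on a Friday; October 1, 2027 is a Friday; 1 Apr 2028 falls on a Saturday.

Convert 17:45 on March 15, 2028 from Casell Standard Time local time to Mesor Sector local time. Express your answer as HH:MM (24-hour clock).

21:15

1 February 2028 is a Tuesday, so the first Friday is February 4 and the second is February 11.
1 September 2028 is a Friday, so the first Sunday is September 3.
March 15, 2028 lies within the daylight-saving period (11 February – 3 September), so Casell Standard Time is on daylight time, UTC−09:00.
17:45 Casell Standard Time + 9h = 02:45 UTC (rolling into the next day, 16 March 2028).
1 October 2027 is a Friday, so Sundays fall on 3, 10, 17, 24, 31; the last is October 31.
1 April 2028 is a Saturday, so the first Friday is April 7 and the second is April 14.
At the standard offset (UTC−06:30), 02:45 UTC − 6h30m = 20:15 Mesor Sector standard time (rolling into the previous day, 15 March 2028).
Daylight saving runs 31 October 2027 – 14 April 2028; the standard-time date in Mesor Sector, March 15, 2028, is inside that window, so Mesor Sector is at UTC−05:30.
02:45 UTC − 5h30m = 21:15 Mesor Sector (rolling into the previous day, 15 March 2028).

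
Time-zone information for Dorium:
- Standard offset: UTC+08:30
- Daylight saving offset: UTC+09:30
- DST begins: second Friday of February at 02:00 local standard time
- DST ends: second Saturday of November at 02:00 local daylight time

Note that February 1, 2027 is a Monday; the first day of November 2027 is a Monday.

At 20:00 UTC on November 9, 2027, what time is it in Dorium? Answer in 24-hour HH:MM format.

1 February 2027 is a Monday, so the first Friday is February 5 and the second is February 12.
1 November 2027 is a Monday, so the first Saturday is November 6 and the second is November 13.
At the standard offset (UTC+08:30), 20:00 UTC + 8h30m = 04:30 Dorium standard time (rolling into the next day, 10 November 2027).
The standard-time date in Dorium, November 10, 2027, lies within the daylight-saving period (12 February – 13 November), so Dorium is on daylight time, UTC+09:30.
20:00 UTC + 9h30m = 05:30 local (rolling into the next day, 10 November 2027).

05:30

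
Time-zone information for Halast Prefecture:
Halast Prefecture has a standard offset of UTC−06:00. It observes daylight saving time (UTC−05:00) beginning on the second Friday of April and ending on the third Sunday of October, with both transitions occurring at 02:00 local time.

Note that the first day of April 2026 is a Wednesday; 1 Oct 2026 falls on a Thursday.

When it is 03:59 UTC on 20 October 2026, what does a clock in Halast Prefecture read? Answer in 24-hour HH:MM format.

21:59

1 April 2026 is a Wednesday, so the first Friday is April 3 and the second is April 10.
1 October 2026 is a Thursday, so the first Sunday is October 4 and the third is October 18.
At the standard offset (UTC−06:00), 03:59 UTC − 6h = 21:59 Halast Prefecture standard time (rolling into the previous day, 19 October 2026).
Daylight saving runs 10 April – 18 October; the standard-time date in Halast Prefecture, 19 October 2026, is outside that window, so Halast Prefecture is on standard time at UTC−06:00.
03:59 UTC − 6h = 21:59 local (rolling into the previous day, 19 October 2026).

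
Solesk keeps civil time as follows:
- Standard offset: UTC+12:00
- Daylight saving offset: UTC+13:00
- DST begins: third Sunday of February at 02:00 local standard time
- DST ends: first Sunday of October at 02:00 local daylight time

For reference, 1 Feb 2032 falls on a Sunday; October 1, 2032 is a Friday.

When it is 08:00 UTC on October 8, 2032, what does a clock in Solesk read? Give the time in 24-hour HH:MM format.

20:00

1 February 2032 is a Sunday, so the first Sunday is February 1 and the third is February 15.
1 October 2032 is a Friday, so the first Sunday is October 3.
At the standard offset (UTC+12:00), 08:00 UTC + 12h = 20:00 Solesk standard time.
The standard-time date in Solesk, October 8, 2032, does not fall between 15 February and 3 October, so daylight saving is not in effect and Solesk is at UTC+12:00.
08:00 UTC + 12h = 20:00 local.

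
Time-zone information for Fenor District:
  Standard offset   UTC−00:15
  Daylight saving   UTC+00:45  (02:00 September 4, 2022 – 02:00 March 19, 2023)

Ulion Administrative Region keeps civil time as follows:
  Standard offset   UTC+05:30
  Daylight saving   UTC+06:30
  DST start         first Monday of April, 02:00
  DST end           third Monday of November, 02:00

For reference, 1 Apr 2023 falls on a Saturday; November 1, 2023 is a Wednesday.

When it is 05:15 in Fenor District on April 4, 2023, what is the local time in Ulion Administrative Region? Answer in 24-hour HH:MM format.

Daylight saving runs 4 September 2022 – 19 March 2023; April 4, 2023 is outside that window, so Fenor District is on standard time at UTC−00:15.
05:15 Fenor District + 0h15m = 05:30 UTC.
1 April 2023 is a Saturday, so the first Monday is April 3.
1 November 2023 is a Wednesday, so the first Monday is November 6 and the third is November 20.
At the standard offset (UTC+05:30), 05:30 UTC + 5h30m = 11:00 Ulion Administrative Region standard time.
The standard-time date in Ulion Administrative Region, April 4, 2023, falls between 3 April and 20 November, so daylight saving is in effect and Ulion Administrative Region is at UTC+06:30.
05:30 UTC + 6h30m = 12:00 Ulion Administrative Region.

12:00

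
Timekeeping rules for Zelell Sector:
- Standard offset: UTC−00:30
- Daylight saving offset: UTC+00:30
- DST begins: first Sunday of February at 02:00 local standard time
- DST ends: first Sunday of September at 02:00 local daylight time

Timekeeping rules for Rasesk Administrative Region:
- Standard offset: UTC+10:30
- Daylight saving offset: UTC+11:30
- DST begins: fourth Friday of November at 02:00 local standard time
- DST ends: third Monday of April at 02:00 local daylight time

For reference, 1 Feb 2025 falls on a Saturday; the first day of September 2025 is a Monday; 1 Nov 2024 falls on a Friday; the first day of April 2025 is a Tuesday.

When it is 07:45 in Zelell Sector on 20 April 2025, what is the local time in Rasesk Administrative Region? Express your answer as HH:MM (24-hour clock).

1 February 2025 is a Saturday, so the first Sunday is February 2.
1 September 2025 is a Monday, so the first Sunday is September 7.
Daylight saving runs 2 February – 7 September; 20 April 2025 is inside that window, so Zelell Sector is at UTC+00:30.
07:45 Zelell Sector − 0h30m = 07:15 UTC.
1 November 2024 is a Friday, so the first Friday is November 1 and the fourth is November 22.
1 April 2025 is a Tuesday, so the first Monday is April 7 and the third is April 21.
At the standard offset (UTC+10:30), 07:15 UTC + 10h30m = 17:45 Rasesk Administrative Region standard time.
Daylight saving runs 22 November 2024 – 21 April 2025; the standard-time date in Rasesk Administrative Region, 20 April 2025, is inside that window, so Rasesk Administrative Region is at UTC+11:30.
07:15 UTC + 11h30m = 18:45 Rasesk Administrative Region.

18:45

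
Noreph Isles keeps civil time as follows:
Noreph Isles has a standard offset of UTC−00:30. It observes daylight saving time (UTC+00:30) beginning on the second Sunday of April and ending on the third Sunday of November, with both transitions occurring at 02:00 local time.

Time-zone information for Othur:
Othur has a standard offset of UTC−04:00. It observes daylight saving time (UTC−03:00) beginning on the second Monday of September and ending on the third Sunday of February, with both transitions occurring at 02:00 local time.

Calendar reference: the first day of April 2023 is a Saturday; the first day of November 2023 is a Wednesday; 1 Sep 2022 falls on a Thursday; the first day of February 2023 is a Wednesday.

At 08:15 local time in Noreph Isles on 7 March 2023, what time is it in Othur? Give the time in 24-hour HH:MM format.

04:45

1 April 2023 is a Saturday, so the first Sunday is April 2 and the second is April 9.
1 November 2023 is a Wednesday, so the first Sunday is November 5 and the third is November 19.
Daylight saving runs 9 April – 19 November; 7 March 2023 is outside that window, so Noreph Isles is on standard time at UTC−00:30.
08:15 Noreph Isles + 0h30m = 08:45 UTC.
1 September 2022 is a Thursday, so the first Monday is September 5 and the second is September 12.
1 February 2023 is a Wednesday, so the first Sunday is February 5 and the third is February 19.
At the standard offset (UTC−04:00), 08:45 UTC − 4h = 04:45 Othur standard time.
Daylight saving runs 12 September 2022 – 19 February 2023; the standard-time date in Othur, 7 March 2023, is outside that window, so Othur is on standard time at UTC−04:00.
08:45 UTC − 4h = 04:45 Othur.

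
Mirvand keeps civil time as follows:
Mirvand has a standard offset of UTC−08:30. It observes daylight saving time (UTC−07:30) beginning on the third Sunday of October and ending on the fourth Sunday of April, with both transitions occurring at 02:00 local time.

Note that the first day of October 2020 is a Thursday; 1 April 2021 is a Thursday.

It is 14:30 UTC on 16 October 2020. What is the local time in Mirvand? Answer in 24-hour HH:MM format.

06:00

1 October 2020 is a Thursday, so the first Sunday is October 4 and the third is October 18.
1 April 2021 is a Thursday, so the first Sunday is April 4 and the fourth is April 25.
At the standard offset (UTC−08:30), 14:30 UTC − 8h30m = 06:00 Mirvand standard time.
The standard-time date in Mirvand, 16 October 2020, does not fall between 18 October 2020 and 25 April 2021, so daylight saving is not in effect and Mirvand is at UTC−08:30.
14:30 UTC − 8h30m = 06:00 local.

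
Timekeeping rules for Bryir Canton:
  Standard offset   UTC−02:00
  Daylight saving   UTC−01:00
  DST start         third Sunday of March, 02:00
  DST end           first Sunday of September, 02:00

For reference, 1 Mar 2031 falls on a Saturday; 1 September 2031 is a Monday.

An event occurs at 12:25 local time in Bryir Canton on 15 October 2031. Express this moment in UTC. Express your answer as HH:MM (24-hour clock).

1 March 2031 is a Saturday, so the first Sunday is March 2 and the third is March 16.
1 September 2031 is a Monday, so the first Sunday is September 7.
Daylight saving runs 16 March – 7 September; 15 October 2031 is outside that window, so Bryir Canton is on standard time at UTC−02:00.
12:25 local + 2h = 14:25 UTC.

14:25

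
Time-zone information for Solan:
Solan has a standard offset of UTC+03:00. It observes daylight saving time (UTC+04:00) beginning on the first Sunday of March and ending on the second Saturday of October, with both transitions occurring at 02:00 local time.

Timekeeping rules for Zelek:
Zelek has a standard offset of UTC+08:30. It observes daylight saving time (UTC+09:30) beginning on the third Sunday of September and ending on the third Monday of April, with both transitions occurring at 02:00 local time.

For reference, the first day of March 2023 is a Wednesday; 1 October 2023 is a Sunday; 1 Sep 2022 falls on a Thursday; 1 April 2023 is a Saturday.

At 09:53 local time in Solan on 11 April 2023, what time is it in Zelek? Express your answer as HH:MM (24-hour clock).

1 March 2023 is a Wednesday, so the first Sunday is March 5.
1 October 2023 is a Sunday, so the first Saturday is October 7 and the second is October 14.
11 April 2023 lies within the daylight-saving period (5 March – 14 October), so Solan is on daylight time, UTC+04:00.
09:53 Solan − 4h = 05:53 UTC.
1 September 2022 is a Thursday, so the first Sunday is September 4 and the third is September 18.
1 April 2023 is a Saturday, so the first Monday is April 3 and the third is April 17.
At the standard offset (UTC+08:30), 05:53 UTC + 8h30m = 14:23 Zelek standard time.
The standard-time date in Zelek, 11 April 2023, falls between 18 September 2022 and 17 April 2023, so daylight saving is in effect and Zelek is at UTC+09:30.
05:53 UTC + 9h30m = 15:23 Zelek.

15:23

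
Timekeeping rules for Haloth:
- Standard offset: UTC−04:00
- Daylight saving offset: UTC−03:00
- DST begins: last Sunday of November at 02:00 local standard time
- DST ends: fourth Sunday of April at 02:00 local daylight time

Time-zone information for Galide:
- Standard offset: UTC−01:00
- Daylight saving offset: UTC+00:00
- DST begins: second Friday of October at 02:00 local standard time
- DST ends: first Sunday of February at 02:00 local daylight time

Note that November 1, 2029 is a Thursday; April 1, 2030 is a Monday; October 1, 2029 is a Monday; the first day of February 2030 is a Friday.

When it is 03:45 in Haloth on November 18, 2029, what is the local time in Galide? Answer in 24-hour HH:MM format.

1 November 2029 is a Thursday, so Sundays fall on 4, 11, 18, 25; the last is November 25.
1 April 2030 is a Monday, so the first Sunday is April 7 and the fourth is April 28.
November 18, 2029 is outside the daylight-saving period (25 November 2029 – 28 April 2030), so Haloth is on standard time, UTC−04:00.
03:45 Haloth + 4h = 07:45 UTC.
1 October 2029 is a Monday, so the first Friday is October 5 and the second is October 12.
1 February 2030 is a Friday, so the first Sunday is February 3.
At the standard offset (UTC−01:00), 07:45 UTC − 1h = 06:45 Galide standard time.
The standard-time date in Galide, November 18, 2029, lies within the daylight-saving period (12 October 2029 – 3 February 2030), so Galide is on daylight time, UTC+00:00.
07:45 UTC + 0h = 07:45 Galide.

07:45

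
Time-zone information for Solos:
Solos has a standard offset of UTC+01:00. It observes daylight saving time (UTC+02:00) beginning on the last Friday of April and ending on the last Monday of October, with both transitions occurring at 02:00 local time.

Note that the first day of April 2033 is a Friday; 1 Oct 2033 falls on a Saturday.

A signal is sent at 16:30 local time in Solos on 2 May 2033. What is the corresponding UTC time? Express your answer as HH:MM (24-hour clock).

1 April 2033 is a Friday, so Fridays fall on 1, 8, 15, 22, 29; the last is April 29.
1 October 2033 is a Saturday, so Mondays fall on 3, 10, 17, 24, 31; the last is October 31.
2 May 2033 lies within the daylight-saving period (29 April – 31 October), so Solos is on daylight time, UTC+02:00.
16:30 local − 2h = 14:30 UTC.

14:30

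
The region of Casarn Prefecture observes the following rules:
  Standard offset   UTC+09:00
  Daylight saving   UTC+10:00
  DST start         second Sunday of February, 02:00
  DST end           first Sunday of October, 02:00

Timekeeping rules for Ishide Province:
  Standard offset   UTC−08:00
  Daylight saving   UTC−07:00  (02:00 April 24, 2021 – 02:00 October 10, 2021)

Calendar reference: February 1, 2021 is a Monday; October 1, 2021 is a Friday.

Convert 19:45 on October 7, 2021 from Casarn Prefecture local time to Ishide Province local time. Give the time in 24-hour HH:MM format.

1 February 2021 is a Monday, so the first Sunday is February 7 and the second is February 14.
1 October 2021 is a Friday, so the first Sunday is October 3.
October 7, 2021 does not fall between 14 February and 3 October, so daylight saving is not in effect and Casarn Prefecture is at UTC+09:00.
19:45 Casarn Prefecture − 9h = 10:45 UTC.
At the standard offset (UTC−08:00), 10:45 UTC − 8h = 02:45 Ishide Province standard time.
Daylight saving runs 24 April – 10 October; the standard-time date in Ishide Province, October 7, 2021, is inside that window, so Ishide Province is at UTC−07:00.
10:45 UTC − 7h = 03:45 Ishide Province.

03:45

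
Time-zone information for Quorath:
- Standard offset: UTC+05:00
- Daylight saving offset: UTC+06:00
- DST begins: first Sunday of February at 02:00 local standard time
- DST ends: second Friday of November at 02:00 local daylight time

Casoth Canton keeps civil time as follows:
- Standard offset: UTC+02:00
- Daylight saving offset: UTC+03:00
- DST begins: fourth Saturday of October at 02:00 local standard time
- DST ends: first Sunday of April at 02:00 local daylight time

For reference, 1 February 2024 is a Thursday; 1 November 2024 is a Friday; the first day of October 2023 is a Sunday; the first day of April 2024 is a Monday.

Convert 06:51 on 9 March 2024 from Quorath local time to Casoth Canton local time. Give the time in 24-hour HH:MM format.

03:51

1 February 2024 is a Thursday, so the first Sunday is February 4.
1 November 2024 is a Friday, so the first Friday is November 1 and the second is November 8.
9 March 2024 lies within the daylight-saving period (4 February – 8 November), so Quorath is on daylight time, UTC+06:00.
06:51 Quorath − 6h = 00:51 UTC.
1 October 2023 is a Sunday, so the first Saturday is October 7 and the fourth is October 28.
1 April 2024 is a Monday, so the first Sunday is April 7.
At the standard offset (UTC+02:00), 00:51 UTC + 2h = 02:51 Casoth Canton standard time.
Daylight saving runs 28 October 2023 – 7 April 2024; the standard-time date in Casoth Canton, 9 March 2024, is inside that window, so Casoth Canton is at UTC+03:00.
00:51 UTC + 3h = 03:51 Casoth Canton.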